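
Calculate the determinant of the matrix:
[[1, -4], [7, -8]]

For a 2×2 matrix [[a, b], [c, d]], det = ad - bc
det = (1)(-8) - (-4)(7) = -8 - -28 = 20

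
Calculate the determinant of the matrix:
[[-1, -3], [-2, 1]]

For a 2×2 matrix [[a, b], [c, d]], det = ad - bc
det = (-1)(1) - (-3)(-2) = -1 - 6 = -7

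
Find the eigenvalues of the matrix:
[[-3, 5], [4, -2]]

Characteristic equation: det(A - λI) = 0
λ² - (trace)λ + (det) = 0
trace = -3 + -2 = -5, det = (-3)(-2) - (5)(4) = -14
λ² - (-5)λ + (-14) = 0
λ = (-5 ± √((-5)² - 4·(-14))) / 2 = (-5 ± √81) / 2
Solving: λ = -7, 2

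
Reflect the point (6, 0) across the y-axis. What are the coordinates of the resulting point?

Reflection across y-axis: (6, 0) → (-6, 0)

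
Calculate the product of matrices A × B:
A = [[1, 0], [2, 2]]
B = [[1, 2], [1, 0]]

Matrix multiplication:
C[0][0] = 1×1 + 0×1 = 1
C[0][1] = 1×2 + 0×0 = 2
C[1][0] = 2×1 + 2×1 = 4
C[1][1] = 2×2 + 2×0 = 4
Result: [[1, 2], [4, 4]]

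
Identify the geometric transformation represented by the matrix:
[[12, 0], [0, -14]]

This matrix represents: non-uniform scaling by sx = 12, sy = -14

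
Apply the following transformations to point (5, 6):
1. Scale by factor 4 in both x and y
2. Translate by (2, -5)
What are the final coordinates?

Step 1: Scale (5, 6) by 4 → (20, 24)
Step 2: Translate by (2, -5) → (22, 19)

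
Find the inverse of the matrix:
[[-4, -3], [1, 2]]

For [[a,b],[c,d]], inverse = (1/det)·[[d,-b],[-c,a]]
det = (-4)(2) - (-3)(1) = -8 - -3 = -5
Inverse = (1/-5)·[[2, 3], [-1, -4]]
= [[-2/5, -3/5], [1/5, 4/5]]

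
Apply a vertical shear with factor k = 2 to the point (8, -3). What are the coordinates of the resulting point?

Shear matrix for vertical shear with factor k = 2:
[[1, 0], [2, 1]]
Result: (8, -3) → (8, 13)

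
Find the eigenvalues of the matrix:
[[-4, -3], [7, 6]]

Characteristic equation: det(A - λI) = 0
λ² - (trace)λ + (det) = 0
trace = -4 + 6 = 2, det = (-4)(6) - (-3)(7) = -3
λ² - (2)λ + (-3) = 0
λ = (2 ± √((2)² - 4·(-3))) / 2 = (2 ± √16) / 2
Solving: λ = -1, 3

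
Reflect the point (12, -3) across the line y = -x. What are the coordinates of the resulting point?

Reflection across line y = -x: (12, -3) → (3, -12)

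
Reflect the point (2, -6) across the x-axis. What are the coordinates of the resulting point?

Reflection across x-axis: (2, -6) → (2, 6)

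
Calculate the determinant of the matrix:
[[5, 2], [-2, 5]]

For a 2×2 matrix [[a, b], [c, d]], det = ad - bc
det = (5)(5) - (2)(-2) = 25 - -4 = 29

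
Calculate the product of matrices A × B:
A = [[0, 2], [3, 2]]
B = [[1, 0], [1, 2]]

Matrix multiplication:
C[0][0] = 0×1 + 2×1 = 2
C[0][1] = 0×0 + 2×2 = 4
C[1][0] = 3×1 + 2×1 = 5
C[1][1] = 3×0 + 2×2 = 4
Result: [[2, 4], [5, 4]]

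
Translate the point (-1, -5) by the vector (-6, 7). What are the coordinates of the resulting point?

Translation by (-6, 7) (homogeneous matrix [[1, 0, -6], [0, 1, 7], [0, 0, 1]]):
x' = -1 + -6 = -7
y' = -5 + 7 = 2
Result: (-7, 2)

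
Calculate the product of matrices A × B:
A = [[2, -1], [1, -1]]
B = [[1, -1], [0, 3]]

Matrix multiplication:
C[0][0] = 2×1 + -1×0 = 2
C[0][1] = 2×-1 + -1×3 = -5
C[1][0] = 1×1 + -1×0 = 1
C[1][1] = 1×-1 + -1×3 = -4
Result: [[2, -5], [1, -4]]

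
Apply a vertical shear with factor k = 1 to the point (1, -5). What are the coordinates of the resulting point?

Shear matrix for vertical shear with factor k = 1:
[[1, 0], [1, 1]]
Result: (1, -5) → (1, -4)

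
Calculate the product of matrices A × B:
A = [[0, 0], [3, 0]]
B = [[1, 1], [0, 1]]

Matrix multiplication:
C[0][0] = 0×1 + 0×0 = 0
C[0][1] = 0×1 + 0×1 = 0
C[1][0] = 3×1 + 0×0 = 3
C[1][1] = 3×1 + 0×1 = 3
Result: [[0, 0], [3, 3]]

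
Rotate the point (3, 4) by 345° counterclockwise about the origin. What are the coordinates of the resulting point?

Rotation matrix for 345°: [[cos 345°, -sin 345°], [sin 345°, cos 345°]] ≈ [[0.965926, 0.258819], [-0.258819, 0.965926]]
[[0.965926, 0.258819], [-0.258819, 0.965926]] × [3, 4]ᵀ ≈ [3.9331, 3.0872]ᵀ
Result: (3.9331, 3.0872)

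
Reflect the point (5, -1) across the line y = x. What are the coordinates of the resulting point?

Reflection across line y = x: (5, -1) → (-1, 5)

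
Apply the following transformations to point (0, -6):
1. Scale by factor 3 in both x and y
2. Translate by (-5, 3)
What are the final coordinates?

Step 1: Scale (0, -6) by 3 → (0, -18)
Step 2: Translate by (-5, 3) → (-5, -15)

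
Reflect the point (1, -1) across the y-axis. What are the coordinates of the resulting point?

Reflection across y-axis: (1, -1) → (-1, -1)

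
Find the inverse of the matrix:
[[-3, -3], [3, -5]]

For [[a,b],[c,d]], inverse = (1/det)·[[d,-b],[-c,a]]
det = (-3)(-5) - (-3)(3) = 15 - -9 = 24
Inverse = (1/24)·[[-5, 3], [-3, -3]]
= [[-5/24, 1/8], [-1/8, -1/8]]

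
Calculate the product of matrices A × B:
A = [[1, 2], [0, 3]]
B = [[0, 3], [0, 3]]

Matrix multiplication:
C[0][0] = 1×0 + 2×0 = 0
C[0][1] = 1×3 + 2×3 = 9
C[1][0] = 0×0 + 3×0 = 0
C[1][1] = 0×3 + 3×3 = 9
Result: [[0, 9], [0, 9]]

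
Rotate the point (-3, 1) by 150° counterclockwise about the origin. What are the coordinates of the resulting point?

Rotation matrix for 150°: [[cos 150°, -sin 150°], [sin 150°, cos 150°]] ≈ [[-0.866025, -0.500000], [0.500000, -0.866025]]
[[-0.866025, -0.500000], [0.500000, -0.866025]] × [-3, 1]ᵀ ≈ [2.0981, -2.3660]ᵀ
Result: (2.0981, -2.3660)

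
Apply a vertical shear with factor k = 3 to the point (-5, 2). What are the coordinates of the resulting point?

Shear matrix for vertical shear with factor k = 3:
[[1, 0], [3, 1]]
Result: (-5, 2) → (-5, -13)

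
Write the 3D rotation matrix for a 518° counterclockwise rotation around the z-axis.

Rotation matrix for counterclockwise 518° around z-axis:
cos(518°) = -0.9272, sin(518°) = 0.3746
Result: [[-0.9272, -0.3746, 0], [0.3746, -0.9272, 0], [0, 0, 1]]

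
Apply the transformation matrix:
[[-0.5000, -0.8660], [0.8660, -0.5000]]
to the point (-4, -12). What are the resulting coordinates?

Matrix multiplication:
[[-0.5000, -0.8660], [0.8660, -0.5000]] × [-4, -12]ᵀ
= [(-0.5000)(-4) + (-0.8660)(-12), (0.8660)(-4) + (-0.5000)(-12)]ᵀ
= [12.3920, 2.5360]ᵀ
Result: (12.3920, 2.5360)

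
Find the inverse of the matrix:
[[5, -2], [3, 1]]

For [[a,b],[c,d]], inverse = (1/det)·[[d,-b],[-c,a]]
det = (5)(1) - (-2)(3) = 5 - -6 = 11
Inverse = (1/11)·[[1, 2], [-3, 5]]
= [[1/11, 2/11], [-3/11, 5/11]]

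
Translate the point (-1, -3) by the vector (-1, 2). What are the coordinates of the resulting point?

Translation by (-1, 2) (homogeneous matrix [[1, 0, -1], [0, 1, 2], [0, 0, 1]]):
x' = -1 + -1 = -2
y' = -3 + 2 = -1
Result: (-2, -1)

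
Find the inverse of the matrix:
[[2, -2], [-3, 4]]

For [[a,b],[c,d]], inverse = (1/det)·[[d,-b],[-c,a]]
det = (2)(4) - (-2)(-3) = 8 - 6 = 2
Inverse = (1/2)·[[4, 2], [3, 2]]
= [[2, 1], [3/2, 1]]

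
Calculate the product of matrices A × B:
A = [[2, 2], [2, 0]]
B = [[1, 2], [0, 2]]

Matrix multiplication:
C[0][0] = 2×1 + 2×0 = 2
C[0][1] = 2×2 + 2×2 = 8
C[1][0] = 2×1 + 0×0 = 2
C[1][1] = 2×2 + 0×2 = 4
Result: [[2, 8], [2, 4]]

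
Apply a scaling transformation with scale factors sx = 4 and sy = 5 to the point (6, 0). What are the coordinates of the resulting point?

Scaling matrix:
[[4, 0], [0, 5]]
Result: (6 × 4, 0 × 5) = (24, 0)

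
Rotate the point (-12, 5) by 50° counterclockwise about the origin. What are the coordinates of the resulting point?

Rotation matrix for 50°: [[cos 50°, -sin 50°], [sin 50°, cos 50°]] ≈ [[0.642788, -0.766044], [0.766044, 0.642788]]
[[0.642788, -0.766044], [0.766044, 0.642788]] × [-12, 5]ᵀ ≈ [-11.5437, -5.9786]ᵀ
Result: (-11.5437, -5.9786)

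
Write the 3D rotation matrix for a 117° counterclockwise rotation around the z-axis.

Rotation matrix for counterclockwise 117° around z-axis:
cos(117°) = -0.4540, sin(117°) = 0.8910
Result: [[-0.4540, -0.8910, 0], [0.8910, -0.4540, 0], [0, 0, 1]]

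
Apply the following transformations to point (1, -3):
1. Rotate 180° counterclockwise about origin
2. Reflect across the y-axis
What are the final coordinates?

Step 1: Rotate 180° → (-1, 3)
Step 2: Reflect across y-axis → (1, 3)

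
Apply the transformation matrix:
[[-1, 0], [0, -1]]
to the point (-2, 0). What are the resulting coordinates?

Matrix multiplication:
[[-1, 0], [0, -1]] × [-2, 0]ᵀ
= [(-1)(-2) + (0)(0), (0)(-2) + (-1)(0)]ᵀ
= [2, 0]ᵀ
Result: (2, 0)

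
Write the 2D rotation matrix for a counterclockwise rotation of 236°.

Rotation matrix formula: [[cos θ, -sin θ], [sin θ, cos θ]]
For θ = 236°:
cos(236°) = -0.5592
sin(236°) = -0.8290
Result: [[-0.5592, 0.8290], [-0.8290, -0.5592]]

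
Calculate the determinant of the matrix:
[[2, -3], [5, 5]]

For a 2×2 matrix [[a, b], [c, d]], det = ad - bc
det = (2)(5) - (-3)(5) = 10 - -15 = 25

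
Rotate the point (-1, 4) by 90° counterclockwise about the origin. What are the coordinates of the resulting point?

Rotation matrix for 90°: [[cos 90°, -sin 90°], [sin 90°, cos 90°]] = [[0, -1], [1, 0]]
[[0, -1], [1, 0]] × [-1, 4]ᵀ = [-4, -1]ᵀ
Result: (-4, -1)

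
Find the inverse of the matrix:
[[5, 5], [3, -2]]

For [[a,b],[c,d]], inverse = (1/det)·[[d,-b],[-c,a]]
det = (5)(-2) - (5)(3) = -10 - 15 = -25
Inverse = (1/-25)·[[-2, -5], [-3, 5]]
= [[2/25, 1/5], [3/25, -1/5]]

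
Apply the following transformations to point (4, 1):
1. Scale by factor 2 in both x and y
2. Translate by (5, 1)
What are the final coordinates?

Step 1: Scale (4, 1) by 2 → (8, 2)
Step 2: Translate by (5, 1) → (13, 3)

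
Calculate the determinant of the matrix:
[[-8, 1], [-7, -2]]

For a 2×2 matrix [[a, b], [c, d]], det = ad - bc
det = (-8)(-2) - (1)(-7) = 16 - -7 = 23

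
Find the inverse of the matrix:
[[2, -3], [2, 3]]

For [[a,b],[c,d]], inverse = (1/det)·[[d,-b],[-c,a]]
det = (2)(3) - (-3)(2) = 6 - -6 = 12
Inverse = (1/12)·[[3, 3], [-2, 2]]
= [[1/4, 1/4], [-1/6, 1/6]]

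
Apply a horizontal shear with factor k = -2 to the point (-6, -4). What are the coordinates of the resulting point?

Shear matrix for horizontal shear with factor k = -2:
[[1, -2], [0, 1]]
Result: (-6, -4) → (2, -4)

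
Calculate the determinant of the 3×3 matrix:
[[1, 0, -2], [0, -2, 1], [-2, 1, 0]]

Expansion along first row:
det = 1·det([[-2,1],[1,0]]) - 0·det([[0,1],[-2,0]]) + -2·det([[0,-2],[-2,1]])
    = 1·(-2·0 - 1·1) - 0·(0·0 - 1·-2) + -2·(0·1 - -2·-2)
    = 1·-1 - 0·2 + -2·-4
    = -1 + 0 + 8 = 7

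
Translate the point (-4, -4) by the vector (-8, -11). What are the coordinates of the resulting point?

Translation by (-8, -11) (homogeneous matrix [[1, 0, -8], [0, 1, -11], [0, 0, 1]]):
x' = -4 + -8 = -12
y' = -4 + -11 = -15
Result: (-12, -15)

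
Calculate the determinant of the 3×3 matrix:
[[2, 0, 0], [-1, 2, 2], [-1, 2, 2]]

Expansion along first row:
det = 2·det([[2,2],[2,2]]) - 0·det([[-1,2],[-1,2]]) + 0·det([[-1,2],[-1,2]])
    = 2·(2·2 - 2·2) - 0·(-1·2 - 2·-1) + 0·(-1·2 - 2·-1)
    = 2·0 - 0·0 + 0·0
    = 0 + 0 + 0 = 0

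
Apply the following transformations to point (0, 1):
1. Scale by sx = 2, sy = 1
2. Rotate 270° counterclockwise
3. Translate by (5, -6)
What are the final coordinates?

Step 1: Scale → (0, 1)
Step 2: Rotate 270° → (1, 0)
Step 3: Translate → (6, -6)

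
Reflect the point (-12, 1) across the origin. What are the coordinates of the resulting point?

Reflection across origin: (-12, 1) → (12, -1)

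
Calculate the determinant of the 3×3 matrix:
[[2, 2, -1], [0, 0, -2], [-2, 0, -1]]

Expansion along first row:
det = 2·det([[0,-2],[0,-1]]) - 2·det([[0,-2],[-2,-1]]) + -1·det([[0,0],[-2,0]])
    = 2·(0·-1 - -2·0) - 2·(0·-1 - -2·-2) + -1·(0·0 - 0·-2)
    = 2·0 - 2·-4 + -1·0
    = 0 + 8 + 0 = 8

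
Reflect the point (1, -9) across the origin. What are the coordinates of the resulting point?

Reflection across origin: (1, -9) → (-1, 9)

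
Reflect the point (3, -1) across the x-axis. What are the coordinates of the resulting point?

Reflection across x-axis: (3, -1) → (3, 1)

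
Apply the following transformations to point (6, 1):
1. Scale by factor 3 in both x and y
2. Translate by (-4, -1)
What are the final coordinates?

Step 1: Scale (6, 1) by 3 → (18, 3)
Step 2: Translate by (-4, -1) → (14, 2)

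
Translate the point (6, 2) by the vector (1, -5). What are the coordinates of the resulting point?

Translation by (1, -5) (homogeneous matrix [[1, 0, 1], [0, 1, -5], [0, 0, 1]]):
x' = 6 + 1 = 7
y' = 2 + -5 = -3
Result: (7, -3)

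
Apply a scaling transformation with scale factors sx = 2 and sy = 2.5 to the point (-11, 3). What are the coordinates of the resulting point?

Scaling matrix:
[[2, 0], [0, 2.50]]
Result: (-11 × 2, 3 × 2.5) = (-22, 7.5)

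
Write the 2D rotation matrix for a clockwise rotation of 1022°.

Rotation matrix formula: [[cos θ, -sin θ], [sin θ, cos θ]]
A clockwise rotation by 1022° is equivalent to a counterclockwise rotation by -1022°.
For θ = -1022°:
cos(-1022°) = 0.5299
sin(-1022°) = 0.8480
Result: [[0.5299, -0.8480], [0.8480, 0.5299]]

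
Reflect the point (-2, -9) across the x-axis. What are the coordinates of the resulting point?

Reflection across x-axis: (-2, -9) → (-2, 9)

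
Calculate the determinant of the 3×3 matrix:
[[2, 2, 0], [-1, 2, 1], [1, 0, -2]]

Expansion along first row:
det = 2·det([[2,1],[0,-2]]) - 2·det([[-1,1],[1,-2]]) + 0·det([[-1,2],[1,0]])
    = 2·(2·-2 - 1·0) - 2·(-1·-2 - 1·1) + 0·(-1·0 - 2·1)
    = 2·-4 - 2·1 + 0·-2
    = -8 + -2 + 0 = -10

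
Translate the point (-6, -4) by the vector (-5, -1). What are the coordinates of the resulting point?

Translation by (-5, -1) (homogeneous matrix [[1, 0, -5], [0, 1, -1], [0, 0, 1]]):
x' = -6 + -5 = -11
y' = -4 + -1 = -5
Result: (-11, -5)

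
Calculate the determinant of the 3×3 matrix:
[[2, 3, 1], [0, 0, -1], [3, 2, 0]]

Expansion along first row:
det = 2·det([[0,-1],[2,0]]) - 3·det([[0,-1],[3,0]]) + 1·det([[0,0],[3,2]])
    = 2·(0·0 - -1·2) - 3·(0·0 - -1·3) + 1·(0·2 - 0·3)
    = 2·2 - 3·3 + 1·0
    = 4 + -9 + 0 = -5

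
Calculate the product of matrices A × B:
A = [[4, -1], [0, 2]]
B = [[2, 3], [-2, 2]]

Matrix multiplication:
C[0][0] = 4×2 + -1×-2 = 10
C[0][1] = 4×3 + -1×2 = 10
C[1][0] = 0×2 + 2×-2 = -4
C[1][1] = 0×3 + 2×2 = 4
Result: [[10, 10], [-4, 4]]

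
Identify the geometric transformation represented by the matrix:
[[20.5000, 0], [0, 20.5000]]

This matrix represents: uniform scaling by factor 20.5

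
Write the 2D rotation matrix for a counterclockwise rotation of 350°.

Rotation matrix formula: [[cos θ, -sin θ], [sin θ, cos θ]]
For θ = 350°:
cos(350°) = 0.9848
sin(350°) = -0.1736
Result: [[0.9848, 0.1736], [-0.1736, 0.9848]]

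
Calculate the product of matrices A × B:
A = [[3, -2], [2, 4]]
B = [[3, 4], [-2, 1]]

Matrix multiplication:
C[0][0] = 3×3 + -2×-2 = 13
C[0][1] = 3×4 + -2×1 = 10
C[1][0] = 2×3 + 4×-2 = -2
C[1][1] = 2×4 + 4×1 = 12
Result: [[13, 10], [-2, 12]]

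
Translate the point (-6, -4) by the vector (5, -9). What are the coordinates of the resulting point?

Translation by (5, -9) (homogeneous matrix [[1, 0, 5], [0, 1, -9], [0, 0, 1]]):
x' = -6 + 5 = -1
y' = -4 + -9 = -13
Result: (-1, -13)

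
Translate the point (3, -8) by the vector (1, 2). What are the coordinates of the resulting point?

Translation by (1, 2) (homogeneous matrix [[1, 0, 1], [0, 1, 2], [0, 0, 1]]):
x' = 3 + 1 = 4
y' = -8 + 2 = -6
Result: (4, -6)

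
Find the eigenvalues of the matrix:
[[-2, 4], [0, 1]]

Characteristic equation: det(A - λI) = 0
λ² - (trace)λ + (det) = 0
trace = -2 + 1 = -1, det = (-2)(1) - (4)(0) = -2
λ² - (-1)λ + (-2) = 0
λ = (-1 ± √((-1)² - 4·(-2))) / 2 = (-1 ± √9) / 2
Solving: λ = -2, 1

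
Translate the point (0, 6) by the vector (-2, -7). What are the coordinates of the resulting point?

Translation by (-2, -7) (homogeneous matrix [[1, 0, -2], [0, 1, -7], [0, 0, 1]]):
x' = 0 + -2 = -2
y' = 6 + -7 = -1
Result: (-2, -1)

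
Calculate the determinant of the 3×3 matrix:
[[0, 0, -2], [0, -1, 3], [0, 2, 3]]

Expansion along first row:
det = 0·det([[-1,3],[2,3]]) - 0·det([[0,3],[0,3]]) + -2·det([[0,-1],[0,2]])
    = 0·(-1·3 - 3·2) - 0·(0·3 - 3·0) + -2·(0·2 - -1·0)
    = 0·-9 - 0·0 + -2·0
    = 0 + 0 + 0 = 0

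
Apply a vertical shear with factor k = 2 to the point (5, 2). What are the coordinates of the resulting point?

Shear matrix for vertical shear with factor k = 2:
[[1, 0], [2, 1]]
Result: (5, 2) → (5, 12)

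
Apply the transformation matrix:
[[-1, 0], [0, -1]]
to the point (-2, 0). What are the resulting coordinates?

Matrix multiplication:
[[-1, 0], [0, -1]] × [-2, 0]ᵀ
= [(-1)(-2) + (0)(0), (0)(-2) + (-1)(0)]ᵀ
= [2, 0]ᵀ
Result: (2, 0)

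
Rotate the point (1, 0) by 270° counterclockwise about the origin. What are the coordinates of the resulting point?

Rotation matrix for 270°: [[cos 270°, -sin 270°], [sin 270°, cos 270°]] = [[0, 1], [-1, 0]]
[[0, 1], [-1, 0]] × [1, 0]ᵀ = [0, -1]ᵀ
Result: (0, -1)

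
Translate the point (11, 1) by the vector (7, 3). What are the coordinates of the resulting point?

Translation by (7, 3) (homogeneous matrix [[1, 0, 7], [0, 1, 3], [0, 0, 1]]):
x' = 11 + 7 = 18
y' = 1 + 3 = 4
Result: (18, 4)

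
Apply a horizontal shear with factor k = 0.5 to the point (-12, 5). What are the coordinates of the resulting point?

Shear matrix for horizontal shear with factor k = 0.5:
[[1, 0.50], [0, 1]]
Result: (-12, 5) → (-9.5, 5)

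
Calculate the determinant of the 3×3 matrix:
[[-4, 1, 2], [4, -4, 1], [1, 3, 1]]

Expansion along first row:
det = -4·det([[-4,1],[3,1]]) - 1·det([[4,1],[1,1]]) + 2·det([[4,-4],[1,3]])
    = -4·(-4·1 - 1·3) - 1·(4·1 - 1·1) + 2·(4·3 - -4·1)
    = -4·-7 - 1·3 + 2·16
    = 28 + -3 + 32 = 57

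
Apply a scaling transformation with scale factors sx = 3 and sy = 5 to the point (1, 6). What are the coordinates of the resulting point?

Scaling matrix:
[[3, 0], [0, 5]]
Result: (1 × 3, 6 × 5) = (3, 30)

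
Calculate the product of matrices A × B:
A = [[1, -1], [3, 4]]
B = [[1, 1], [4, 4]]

Matrix multiplication:
C[0][0] = 1×1 + -1×4 = -3
C[0][1] = 1×1 + -1×4 = -3
C[1][0] = 3×1 + 4×4 = 19
C[1][1] = 3×1 + 4×4 = 19
Result: [[-3, -3], [19, 19]]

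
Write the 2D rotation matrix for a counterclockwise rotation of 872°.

Rotation matrix formula: [[cos θ, -sin θ], [sin θ, cos θ]]
For θ = 872°:
cos(872°) = -0.8829
sin(872°) = 0.4695
Result: [[-0.8829, -0.4695], [0.4695, -0.8829]]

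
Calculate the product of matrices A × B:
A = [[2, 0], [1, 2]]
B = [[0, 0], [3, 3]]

Matrix multiplication:
C[0][0] = 2×0 + 0×3 = 0
C[0][1] = 2×0 + 0×3 = 0
C[1][0] = 1×0 + 2×3 = 6
C[1][1] = 1×0 + 2×3 = 6
Result: [[0, 0], [6, 6]]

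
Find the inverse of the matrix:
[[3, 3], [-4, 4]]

For [[a,b],[c,d]], inverse = (1/det)·[[d,-b],[-c,a]]
det = (3)(4) - (3)(-4) = 12 - -12 = 24
Inverse = (1/24)·[[4, -3], [4, 3]]
= [[1/6, -1/8], [1/6, 1/8]]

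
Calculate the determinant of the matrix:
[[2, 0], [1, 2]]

For a 2×2 matrix [[a, b], [c, d]], det = ad - bc
det = (2)(2) - (0)(1) = 4 - 0 = 4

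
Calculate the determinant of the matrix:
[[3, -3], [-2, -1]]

For a 2×2 matrix [[a, b], [c, d]], det = ad - bc
det = (3)(-1) - (-3)(-2) = -3 - 6 = -9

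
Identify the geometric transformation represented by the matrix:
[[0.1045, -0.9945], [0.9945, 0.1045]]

This matrix represents: rotation by 84° counterclockwise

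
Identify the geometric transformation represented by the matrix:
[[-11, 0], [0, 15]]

This matrix represents: non-uniform scaling by sx = -11, sy = 15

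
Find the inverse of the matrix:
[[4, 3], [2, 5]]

For [[a,b],[c,d]], inverse = (1/det)·[[d,-b],[-c,a]]
det = (4)(5) - (3)(2) = 20 - 6 = 14
Inverse = (1/14)·[[5, -3], [-2, 4]]
= [[5/14, -3/14], [-1/7, 2/7]]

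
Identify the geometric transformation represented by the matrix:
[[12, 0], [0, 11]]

This matrix represents: non-uniform scaling by sx = 12, sy = 11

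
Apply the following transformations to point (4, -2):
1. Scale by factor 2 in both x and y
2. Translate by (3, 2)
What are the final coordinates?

Step 1: Scale (4, -2) by 2 → (8, -4)
Step 2: Translate by (3, 2) → (11, -2)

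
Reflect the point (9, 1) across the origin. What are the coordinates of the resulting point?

Reflection across origin: (9, 1) → (-9, -1)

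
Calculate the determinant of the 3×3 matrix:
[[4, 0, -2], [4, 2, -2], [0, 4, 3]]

Expansion along first row:
det = 4·det([[2,-2],[4,3]]) - 0·det([[4,-2],[0,3]]) + -2·det([[4,2],[0,4]])
    = 4·(2·3 - -2·4) - 0·(4·3 - -2·0) + -2·(4·4 - 2·0)
    = 4·14 - 0·12 + -2·16
    = 56 + 0 + -32 = 24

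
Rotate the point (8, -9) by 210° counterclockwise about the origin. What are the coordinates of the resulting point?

Rotation matrix for 210°: [[cos 210°, -sin 210°], [sin 210°, cos 210°]] ≈ [[-0.866025, 0.500000], [-0.500000, -0.866025]]
[[-0.866025, 0.500000], [-0.500000, -0.866025]] × [8, -9]ᵀ ≈ [-11.4282, 3.7942]ᵀ
Result: (-11.4282, 3.7942)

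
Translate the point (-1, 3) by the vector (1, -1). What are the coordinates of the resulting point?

Translation by (1, -1) (homogeneous matrix [[1, 0, 1], [0, 1, -1], [0, 0, 1]]):
x' = -1 + 1 = 0
y' = 3 + -1 = 2
Result: (0, 2)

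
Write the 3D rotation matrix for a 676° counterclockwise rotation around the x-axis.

Rotation matrix for counterclockwise 676° around x-axis:
cos(676°) = 0.7193, sin(676°) = -0.6947
Result: [[1, 0, 0], [0, 0.7193, 0.6947], [0, -0.6947, 0.7193]]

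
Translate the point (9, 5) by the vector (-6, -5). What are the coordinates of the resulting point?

Translation by (-6, -5) (homogeneous matrix [[1, 0, -6], [0, 1, -5], [0, 0, 1]]):
x' = 9 + -6 = 3
y' = 5 + -5 = 0
Result: (3, 0)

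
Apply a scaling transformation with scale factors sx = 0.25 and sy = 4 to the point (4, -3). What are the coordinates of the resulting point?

Scaling matrix:
[[0.25, 0], [0, 4]]
Result: (4 × 0.25, -3 × 4) = (1, -12)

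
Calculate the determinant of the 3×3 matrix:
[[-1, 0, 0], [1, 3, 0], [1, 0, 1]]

Expansion along first row:
det = -1·det([[3,0],[0,1]]) - 0·det([[1,0],[1,1]]) + 0·det([[1,3],[1,0]])
    = -1·(3·1 - 0·0) - 0·(1·1 - 0·1) + 0·(1·0 - 3·1)
    = -1·3 - 0·1 + 0·-3
    = -3 + 0 + 0 = -3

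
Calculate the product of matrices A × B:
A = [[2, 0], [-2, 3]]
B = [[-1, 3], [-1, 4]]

Matrix multiplication:
C[0][0] = 2×-1 + 0×-1 = -2
C[0][1] = 2×3 + 0×4 = 6
C[1][0] = -2×-1 + 3×-1 = -1
C[1][1] = -2×3 + 3×4 = 6
Result: [[-2, 6], [-1, 6]]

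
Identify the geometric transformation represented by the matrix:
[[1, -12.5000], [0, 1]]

This matrix represents: horizontal shear with factor -12.5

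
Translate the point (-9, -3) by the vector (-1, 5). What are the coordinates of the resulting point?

Translation by (-1, 5) (homogeneous matrix [[1, 0, -1], [0, 1, 5], [0, 0, 1]]):
x' = -9 + -1 = -10
y' = -3 + 5 = 2
Result: (-10, 2)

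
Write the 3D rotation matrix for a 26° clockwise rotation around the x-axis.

Rotation matrix for clockwise 26° around x-axis:
A clockwise rotation by 26° is a counterclockwise rotation by -26°.
cos(-26°) = 0.8988, sin(-26°) = -0.4384
Result: [[1, 0, 0], [0, 0.8988, 0.4384], [0, -0.4384, 0.8988]]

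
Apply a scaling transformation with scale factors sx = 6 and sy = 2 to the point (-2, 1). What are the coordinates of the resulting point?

Scaling matrix:
[[6, 0], [0, 2]]
Result: (-2 × 6, 1 × 2) = (-12, 2)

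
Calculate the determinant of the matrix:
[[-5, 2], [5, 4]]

For a 2×2 matrix [[a, b], [c, d]], det = ad - bc
det = (-5)(4) - (2)(5) = -20 - 10 = -30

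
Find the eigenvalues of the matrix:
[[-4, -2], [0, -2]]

Characteristic equation: det(A - λI) = 0
λ² - (trace)λ + (det) = 0
trace = -4 + -2 = -6, det = (-4)(-2) - (-2)(0) = 8
λ² - (-6)λ + (8) = 0
λ = (-6 ± √((-6)² - 4·(8))) / 2 = (-6 ± √4) / 2
Solving: λ = -4, -2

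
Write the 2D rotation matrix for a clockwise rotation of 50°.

Rotation matrix formula: [[cos θ, -sin θ], [sin θ, cos θ]]
A clockwise rotation by 50° is equivalent to a counterclockwise rotation by -50°.
For θ = -50°:
cos(-50°) = 0.6428
sin(-50°) = -0.7660
Result: [[0.6428, 0.7660], [-0.7660, 0.6428]]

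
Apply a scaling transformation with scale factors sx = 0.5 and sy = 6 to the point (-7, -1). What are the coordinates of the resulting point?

Scaling matrix:
[[0.50, 0], [0, 6]]
Result: (-7 × 0.5, -1 × 6) = (-3.5, -6)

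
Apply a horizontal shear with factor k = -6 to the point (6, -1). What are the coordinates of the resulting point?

Shear matrix for horizontal shear with factor k = -6:
[[1, -6], [0, 1]]
Result: (6, -1) → (12, -1)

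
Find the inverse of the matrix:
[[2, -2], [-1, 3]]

For [[a,b],[c,d]], inverse = (1/det)·[[d,-b],[-c,a]]
det = (2)(3) - (-2)(-1) = 6 - 2 = 4
Inverse = (1/4)·[[3, 2], [1, 2]]
= [[3/4, 1/2], [1/4, 1/2]]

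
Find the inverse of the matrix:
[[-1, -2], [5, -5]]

For [[a,b],[c,d]], inverse = (1/det)·[[d,-b],[-c,a]]
det = (-1)(-5) - (-2)(5) = 5 - -10 = 15
Inverse = (1/15)·[[-5, 2], [-5, -1]]
= [[-1/3, 2/15], [-1/3, -1/15]]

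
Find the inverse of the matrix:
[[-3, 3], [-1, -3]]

For [[a,b],[c,d]], inverse = (1/det)·[[d,-b],[-c,a]]
det = (-3)(-3) - (3)(-1) = 9 - -3 = 12
Inverse = (1/12)·[[-3, -3], [1, -3]]
= [[-1/4, -1/4], [1/12, -1/4]]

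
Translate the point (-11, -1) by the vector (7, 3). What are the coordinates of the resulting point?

Translation by (7, 3) (homogeneous matrix [[1, 0, 7], [0, 1, 3], [0, 0, 1]]):
x' = -11 + 7 = -4
y' = -1 + 3 = 2
Result: (-4, 2)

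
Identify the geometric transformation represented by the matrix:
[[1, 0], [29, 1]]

This matrix represents: vertical shear with factor 29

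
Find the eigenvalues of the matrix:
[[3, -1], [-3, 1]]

Characteristic equation: det(A - λI) = 0
λ² - (trace)λ + (det) = 0
trace = 3 + 1 = 4, det = (3)(1) - (-1)(-3) = 0
λ² - (4)λ + (0) = 0
λ = (4 ± √((4)² - 4·(0))) / 2 = (4 ± √16) / 2
Solving: λ = 0, 4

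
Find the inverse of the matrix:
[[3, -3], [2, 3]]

For [[a,b],[c,d]], inverse = (1/det)·[[d,-b],[-c,a]]
det = (3)(3) - (-3)(2) = 9 - -6 = 15
Inverse = (1/15)·[[3, 3], [-2, 3]]
= [[1/5, 1/5], [-2/15, 1/5]]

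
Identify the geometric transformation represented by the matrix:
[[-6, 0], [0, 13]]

This matrix represents: non-uniform scaling by sx = -6, sy = 13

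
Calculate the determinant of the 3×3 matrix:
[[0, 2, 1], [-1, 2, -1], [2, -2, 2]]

Expansion along first row:
det = 0·det([[2,-1],[-2,2]]) - 2·det([[-1,-1],[2,2]]) + 1·det([[-1,2],[2,-2]])
    = 0·(2·2 - -1·-2) - 2·(-1·2 - -1·2) + 1·(-1·-2 - 2·2)
    = 0·2 - 2·0 + 1·-2
    = 0 + 0 + -2 = -2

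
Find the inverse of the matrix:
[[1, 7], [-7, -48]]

For [[a,b],[c,d]], inverse = (1/det)·[[d,-b],[-c,a]]
det = (1)(-48) - (7)(-7) = -48 - -49 = 1
Inverse = [[-48, -7], [7, 1]]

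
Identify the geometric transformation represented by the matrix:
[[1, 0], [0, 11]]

This matrix represents: non-uniform scaling by sx = 1, sy = 11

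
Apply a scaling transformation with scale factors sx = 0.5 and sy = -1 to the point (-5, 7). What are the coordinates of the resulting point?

Scaling matrix:
[[0.50, 0], [0, -1]]
Result: (-5 × 0.5, 7 × -1) = (-2.5, -7)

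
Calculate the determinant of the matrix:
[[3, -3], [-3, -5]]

For a 2×2 matrix [[a, b], [c, d]], det = ad - bc
det = (3)(-5) - (-3)(-3) = -15 - 9 = -24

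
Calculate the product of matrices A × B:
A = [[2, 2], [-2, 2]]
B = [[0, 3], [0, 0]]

Matrix multiplication:
C[0][0] = 2×0 + 2×0 = 0
C[0][1] = 2×3 + 2×0 = 6
C[1][0] = -2×0 + 2×0 = 0
C[1][1] = -2×3 + 2×0 = -6
Result: [[0, 6], [0, -6]]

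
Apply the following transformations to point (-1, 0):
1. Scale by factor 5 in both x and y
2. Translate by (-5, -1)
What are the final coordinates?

Step 1: Scale (-1, 0) by 5 → (-5, 0)
Step 2: Translate by (-5, -1) → (-10, -1)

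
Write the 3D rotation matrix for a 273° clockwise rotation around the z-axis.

Rotation matrix for clockwise 273° around z-axis:
A clockwise rotation by 273° is a counterclockwise rotation by -273°.
cos(-273°) = 0.0523, sin(-273°) = 0.9986
Result: [[0.0523, -0.9986, 0], [0.9986, 0.0523, 0], [0, 0, 1]]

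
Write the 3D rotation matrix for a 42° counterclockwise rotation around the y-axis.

Rotation matrix for counterclockwise 42° around y-axis:
cos(42°) = 0.7431, sin(42°) = 0.6691
Result: [[0.7431, 0, 0.6691], [0, 1, 0], [-0.6691, 0, 0.7431]]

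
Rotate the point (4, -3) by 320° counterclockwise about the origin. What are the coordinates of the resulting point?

Rotation matrix for 320°: [[cos 320°, -sin 320°], [sin 320°, cos 320°]] ≈ [[0.766044, 0.642788], [-0.642788, 0.766044]]
[[0.766044, 0.642788], [-0.642788, 0.766044]] × [4, -3]ᵀ ≈ [1.1358, -4.8693]ᵀ
Result: (1.1358, -4.8693)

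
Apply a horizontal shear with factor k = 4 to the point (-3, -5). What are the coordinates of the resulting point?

Shear matrix for horizontal shear with factor k = 4:
[[1, 4], [0, 1]]
Result: (-3, -5) → (-23, -5)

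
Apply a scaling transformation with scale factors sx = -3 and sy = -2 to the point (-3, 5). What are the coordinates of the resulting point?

Scaling matrix:
[[-3, 0], [0, -2]]
Result: (-3 × -3, 5 × -2) = (9, -10)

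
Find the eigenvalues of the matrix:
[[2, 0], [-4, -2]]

Characteristic equation: det(A - λI) = 0
λ² - (trace)λ + (det) = 0
trace = 2 + -2 = 0, det = (2)(-2) - (0)(-4) = -4
λ² - (0)λ + (-4) = 0
λ = (0 ± √((0)² - 4·(-4))) / 2 = (0 ± √16) / 2
Solving: λ = -2, 2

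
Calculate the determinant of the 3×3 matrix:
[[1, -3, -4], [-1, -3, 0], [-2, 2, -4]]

Expansion along first row:
det = 1·det([[-3,0],[2,-4]]) - -3·det([[-1,0],[-2,-4]]) + -4·det([[-1,-3],[-2,2]])
    = 1·(-3·-4 - 0·2) - -3·(-1·-4 - 0·-2) + -4·(-1·2 - -3·-2)
    = 1·12 - -3·4 + -4·-8
    = 12 + 12 + 32 = 56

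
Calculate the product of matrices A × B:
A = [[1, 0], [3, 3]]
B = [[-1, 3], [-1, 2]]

Matrix multiplication:
C[0][0] = 1×-1 + 0×-1 = -1
C[0][1] = 1×3 + 0×2 = 3
C[1][0] = 3×-1 + 3×-1 = -6
C[1][1] = 3×3 + 3×2 = 15
Result: [[-1, 3], [-6, 15]]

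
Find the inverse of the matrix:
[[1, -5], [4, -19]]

For [[a,b],[c,d]], inverse = (1/det)·[[d,-b],[-c,a]]
det = (1)(-19) - (-5)(4) = -19 - -20 = 1
Inverse = [[-19, 5], [-4, 1]]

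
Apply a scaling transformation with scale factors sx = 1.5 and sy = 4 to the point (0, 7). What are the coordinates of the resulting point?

Scaling matrix:
[[1.50, 0], [0, 4]]
Result: (0 × 1.5, 7 × 4) = (0, 28)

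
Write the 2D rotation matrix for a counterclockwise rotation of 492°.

Rotation matrix formula: [[cos θ, -sin θ], [sin θ, cos θ]]
For θ = 492°:
cos(492°) = -0.6691
sin(492°) = 0.7431
Result: [[-0.6691, -0.7431], [0.7431, -0.6691]]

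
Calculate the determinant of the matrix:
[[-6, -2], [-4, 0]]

For a 2×2 matrix [[a, b], [c, d]], det = ad - bc
det = (-6)(0) - (-2)(-4) = 0 - 8 = -8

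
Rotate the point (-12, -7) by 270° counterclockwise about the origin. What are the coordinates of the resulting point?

Rotation matrix for 270°: [[cos 270°, -sin 270°], [sin 270°, cos 270°]] = [[0, 1], [-1, 0]]
[[0, 1], [-1, 0]] × [-12, -7]ᵀ = [-7, 12]ᵀ
Result: (-7, 12)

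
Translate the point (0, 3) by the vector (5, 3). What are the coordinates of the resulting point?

Translation by (5, 3) (homogeneous matrix [[1, 0, 5], [0, 1, 3], [0, 0, 1]]):
x' = 0 + 5 = 5
y' = 3 + 3 = 6
Result: (5, 6)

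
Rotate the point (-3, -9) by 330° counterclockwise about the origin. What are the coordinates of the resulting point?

Rotation matrix for 330°: [[cos 330°, -sin 330°], [sin 330°, cos 330°]] ≈ [[0.866025, 0.500000], [-0.500000, 0.866025]]
[[0.866025, 0.500000], [-0.500000, 0.866025]] × [-3, -9]ᵀ ≈ [-7.0981, -6.2942]ᵀ
Result: (-7.0981, -6.2942)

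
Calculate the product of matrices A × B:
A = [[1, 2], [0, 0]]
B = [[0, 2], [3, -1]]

Matrix multiplication:
C[0][0] = 1×0 + 2×3 = 6
C[0][1] = 1×2 + 2×-1 = 0
C[1][0] = 0×0 + 0×3 = 0
C[1][1] = 0×2 + 0×-1 = 0
Result: [[6, 0], [0, 0]]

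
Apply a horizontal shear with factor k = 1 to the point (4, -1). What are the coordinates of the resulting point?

Shear matrix for horizontal shear with factor k = 1:
[[1, 1], [0, 1]]
Result: (4, -1) → (3, -1)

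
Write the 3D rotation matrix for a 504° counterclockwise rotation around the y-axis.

Rotation matrix for counterclockwise 504° around y-axis:
cos(504°) = -0.8090, sin(504°) = 0.5878
Result: [[-0.8090, 0, 0.5878], [0, 1, 0], [-0.5878, 0, -0.8090]]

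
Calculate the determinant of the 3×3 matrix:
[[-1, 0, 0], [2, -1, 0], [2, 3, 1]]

Expansion along first row:
det = -1·det([[-1,0],[3,1]]) - 0·det([[2,0],[2,1]]) + 0·det([[2,-1],[2,3]])
    = -1·(-1·1 - 0·3) - 0·(2·1 - 0·2) + 0·(2·3 - -1·2)
    = -1·-1 - 0·2 + 0·8
    = 1 + 0 + 0 = 1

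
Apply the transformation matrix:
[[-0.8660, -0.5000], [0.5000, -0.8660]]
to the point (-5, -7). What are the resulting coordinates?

Matrix multiplication:
[[-0.8660, -0.5000], [0.5000, -0.8660]] × [-5, -7]ᵀ
= [(-0.8660)(-5) + (-0.5000)(-7), (0.5000)(-5) + (-0.8660)(-7)]ᵀ
= [7.8300, 3.5620]ᵀ
Result: (7.8300, 3.5620)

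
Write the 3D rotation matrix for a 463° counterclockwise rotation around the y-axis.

Rotation matrix for counterclockwise 463° around y-axis:
cos(463°) = -0.2250, sin(463°) = 0.9744
Result: [[-0.2250, 0, 0.9744], [0, 1, 0], [-0.9744, 0, -0.2250]]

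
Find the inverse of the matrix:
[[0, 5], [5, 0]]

For [[a,b],[c,d]], inverse = (1/det)·[[d,-b],[-c,a]]
det = (0)(0) - (5)(5) = 0 - 25 = -25
Inverse = (1/-25)·[[0, -5], [-5, 0]]
= [[0, 1/5], [1/5, 0]]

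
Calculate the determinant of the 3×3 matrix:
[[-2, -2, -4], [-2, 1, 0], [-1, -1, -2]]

Expansion along first row:
det = -2·det([[1,0],[-1,-2]]) - -2·det([[-2,0],[-1,-2]]) + -4·det([[-2,1],[-1,-1]])
    = -2·(1·-2 - 0·-1) - -2·(-2·-2 - 0·-1) + -4·(-2·-1 - 1·-1)
    = -2·-2 - -2·4 + -4·3
    = 4 + 8 + -12 = 0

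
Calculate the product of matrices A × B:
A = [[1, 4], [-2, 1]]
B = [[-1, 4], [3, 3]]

Matrix multiplication:
C[0][0] = 1×-1 + 4×3 = 11
C[0][1] = 1×4 + 4×3 = 16
C[1][0] = -2×-1 + 1×3 = 5
C[1][1] = -2×4 + 1×3 = -5
Result: [[11, 16], [5, -5]]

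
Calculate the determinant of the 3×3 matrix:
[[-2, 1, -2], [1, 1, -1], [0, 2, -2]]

Expansion along first row:
det = -2·det([[1,-1],[2,-2]]) - 1·det([[1,-1],[0,-2]]) + -2·det([[1,1],[0,2]])
    = -2·(1·-2 - -1·2) - 1·(1·-2 - -1·0) + -2·(1·2 - 1·0)
    = -2·0 - 1·-2 + -2·2
    = 0 + 2 + -4 = -2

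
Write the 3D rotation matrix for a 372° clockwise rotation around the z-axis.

Rotation matrix for clockwise 372° around z-axis:
A clockwise rotation by 372° is a counterclockwise rotation by -372°.
cos(-372°) = 0.9781, sin(-372°) = -0.2079
Result: [[0.9781, 0.2079, 0], [-0.2079, 0.9781, 0], [0, 0, 1]]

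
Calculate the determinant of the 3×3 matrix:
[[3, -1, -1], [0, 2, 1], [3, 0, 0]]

Expansion along first row:
det = 3·det([[2,1],[0,0]]) - -1·det([[0,1],[3,0]]) + -1·det([[0,2],[3,0]])
    = 3·(2·0 - 1·0) - -1·(0·0 - 1·3) + -1·(0·0 - 2·3)
    = 3·0 - -1·-3 + -1·-6
    = 0 + -3 + 6 = 3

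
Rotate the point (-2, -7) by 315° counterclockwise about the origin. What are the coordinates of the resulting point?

Rotation matrix for 315°: [[cos 315°, -sin 315°], [sin 315°, cos 315°]] ≈ [[0.707107, 0.707107], [-0.707107, 0.707107]]
[[0.707107, 0.707107], [-0.707107, 0.707107]] × [-2, -7]ᵀ ≈ [-6.3640, -3.5355]ᵀ
Result: (-6.3640, -3.5355)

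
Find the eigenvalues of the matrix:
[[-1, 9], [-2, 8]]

Characteristic equation: det(A - λI) = 0
λ² - (trace)λ + (det) = 0
trace = -1 + 8 = 7, det = (-1)(8) - (9)(-2) = 10
λ² - (7)λ + (10) = 0
λ = (7 ± √((7)² - 4·(10))) / 2 = (7 ± √9) / 2
Solving: λ = 2, 5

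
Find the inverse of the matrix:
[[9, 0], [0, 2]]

For [[a,b],[c,d]], inverse = (1/det)·[[d,-b],[-c,a]]
det = (9)(2) - (0)(0) = 18 - 0 = 18
Inverse = (1/18)·[[2, 0], [0, 9]]
= [[1/9, 0], [0, 1/2]]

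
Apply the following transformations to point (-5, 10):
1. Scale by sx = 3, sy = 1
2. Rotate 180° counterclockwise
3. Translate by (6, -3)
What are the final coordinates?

Step 1: Scale → (-15, 10)
Step 2: Rotate 180° → (15, -10)
Step 3: Translate → (21, -13)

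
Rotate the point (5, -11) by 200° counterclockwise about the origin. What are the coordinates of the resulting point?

Rotation matrix for 200°: [[cos 200°, -sin 200°], [sin 200°, cos 200°]] ≈ [[-0.939693, 0.342020], [-0.342020, -0.939693]]
[[-0.939693, 0.342020], [-0.342020, -0.939693]] × [5, -11]ᵀ ≈ [-8.4607, 8.6265]ᵀ
Result: (-8.4607, 8.6265)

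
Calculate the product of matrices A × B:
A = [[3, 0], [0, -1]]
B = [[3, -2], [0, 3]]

Matrix multiplication:
C[0][0] = 3×3 + 0×0 = 9
C[0][1] = 3×-2 + 0×3 = -6
C[1][0] = 0×3 + -1×0 = 0
C[1][1] = 0×-2 + -1×3 = -3
Result: [[9, -6], [0, -3]]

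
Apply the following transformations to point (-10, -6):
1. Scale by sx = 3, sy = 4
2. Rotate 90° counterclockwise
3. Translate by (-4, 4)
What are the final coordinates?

Step 1: Scale → (-30, -24)
Step 2: Rotate 90° → (24, -30)
Step 3: Translate → (20, -26)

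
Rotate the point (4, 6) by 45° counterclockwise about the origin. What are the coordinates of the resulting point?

Rotation matrix for 45°: [[cos 45°, -sin 45°], [sin 45°, cos 45°]] ≈ [[0.707107, -0.707107], [0.707107, 0.707107]]
[[0.707107, -0.707107], [0.707107, 0.707107]] × [4, 6]ᵀ ≈ [-1.4142, 7.0711]ᵀ
Result: (-1.4142, 7.0711)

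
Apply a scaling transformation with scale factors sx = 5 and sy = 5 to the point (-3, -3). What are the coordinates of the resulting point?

Scaling matrix:
[[5, 0], [0, 5]]
Result: (-3 × 5, -3 × 5) = (-15, -15)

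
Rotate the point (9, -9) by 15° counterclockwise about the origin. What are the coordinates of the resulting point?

Rotation matrix for 15°: [[cos 15°, -sin 15°], [sin 15°, cos 15°]] ≈ [[0.965926, -0.258819], [0.258819, 0.965926]]
[[0.965926, -0.258819], [0.258819, 0.965926]] × [9, -9]ᵀ ≈ [11.0227, -6.3640]ᵀ
Result: (11.0227, -6.3640)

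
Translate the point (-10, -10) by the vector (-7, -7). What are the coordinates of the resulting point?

Translation by (-7, -7) (homogeneous matrix [[1, 0, -7], [0, 1, -7], [0, 0, 1]]):
x' = -10 + -7 = -17
y' = -10 + -7 = -17
Result: (-17, -17)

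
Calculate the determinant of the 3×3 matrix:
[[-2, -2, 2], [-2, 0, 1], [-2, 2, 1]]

Expansion along first row:
det = -2·det([[0,1],[2,1]]) - -2·det([[-2,1],[-2,1]]) + 2·det([[-2,0],[-2,2]])
    = -2·(0·1 - 1·2) - -2·(-2·1 - 1·-2) + 2·(-2·2 - 0·-2)
    = -2·-2 - -2·0 + 2·-4
    = 4 + 0 + -8 = -4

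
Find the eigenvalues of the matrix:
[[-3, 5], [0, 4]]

Characteristic equation: det(A - λI) = 0
λ² - (trace)λ + (det) = 0
trace = -3 + 4 = 1, det = (-3)(4) - (5)(0) = -12
λ² - (1)λ + (-12) = 0
λ = (1 ± √((1)² - 4·(-12))) / 2 = (1 ± √49) / 2
Solving: λ = -3, 4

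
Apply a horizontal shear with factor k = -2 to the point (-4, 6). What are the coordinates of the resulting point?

Shear matrix for horizontal shear with factor k = -2:
[[1, -2], [0, 1]]
Result: (-4, 6) → (-16, 6)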